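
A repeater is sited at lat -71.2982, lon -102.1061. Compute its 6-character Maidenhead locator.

Shift to the Maidenhead origin (180°W, 90°S): lon 77.8939, lat 18.7018.
Field: 77.8939/20 → 3 → D, 18.7018/10 → 1 → B; chars DB.
Square: 17.8939/2 → 8, 8.7018/1 → 8; chars 88.
Subsquare: 1.8939/0.0833333 → 22 → w, 0.7018/0.0416667 → 16 → q; chars wq.

DB88wq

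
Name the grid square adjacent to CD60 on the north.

CD61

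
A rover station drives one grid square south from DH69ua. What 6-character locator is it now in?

DH68ux

Latitude subsquare a = 0; −1 → -1, wraps to 23 = x, carry into square.
Latitude square 9; −1 → 8.
The longitude characters are unchanged.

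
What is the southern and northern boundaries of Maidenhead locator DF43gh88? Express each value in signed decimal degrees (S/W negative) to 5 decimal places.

-36.67500, -36.67083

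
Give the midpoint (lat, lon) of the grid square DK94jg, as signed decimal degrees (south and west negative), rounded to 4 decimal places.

14.2708, -101.2083

Field D=3, K=10: +3·20° lon, +10·10° lat → SW at lon -120°, lat 10°.
Square 9, 4: +9·2° lon, +4·1° lat → SW at lon -102°, lat 14°.
Subsquare j=9, g=6: +9·0.0833333° lon, +6·0.0416667° lat → SW at lon -101.25°, lat 14.25°.
Cell spans 0.0833333° lon × 0.0416667° lat. Centre is SW corner plus half of each.
latitude 14.2708, longitude -101.2083.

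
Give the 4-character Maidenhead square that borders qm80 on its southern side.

QL89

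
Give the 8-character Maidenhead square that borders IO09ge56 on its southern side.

IO09ge55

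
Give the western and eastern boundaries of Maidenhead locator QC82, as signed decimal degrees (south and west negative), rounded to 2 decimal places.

156.00, 158.00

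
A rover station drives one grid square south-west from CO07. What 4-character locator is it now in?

BO96

Longitude square 0; −1 → -1, wraps to 9, carry into field.
Longitude field C = 2; −1 → 1 = B.
Latitude square 7; −1 → 6.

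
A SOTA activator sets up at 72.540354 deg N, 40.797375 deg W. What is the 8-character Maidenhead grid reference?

GQ92om49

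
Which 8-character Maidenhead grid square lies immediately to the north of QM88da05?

QM88da06

Latitude extended square 5; +1 → 6.
The longitude characters are unchanged.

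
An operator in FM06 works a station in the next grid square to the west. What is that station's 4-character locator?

EM96

Longitude square 0; −1 → -1, wraps to 9, carry into field.
Longitude field F = 5; −1 → 4 = E.
The latitude characters are unchanged.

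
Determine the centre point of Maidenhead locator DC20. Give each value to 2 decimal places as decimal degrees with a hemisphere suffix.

69.50° S, 115.00° W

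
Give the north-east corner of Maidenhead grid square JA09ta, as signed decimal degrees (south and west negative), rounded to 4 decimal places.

-80.9583, 1.6667

Field J=9, A=0: +9·20° lon, +0·10° lat → SW at lon 0°, lat -90°.
Square 0, 9: +0·2° lon, +9·1° lat → SW at lon 0°, lat -81°.
Subsquare t=19, a=0: +19·0.0833333° lon, +0·0.0416667° lat → SW at lon 1.58333°, lat -81°.
Cell spans 0.0833333° lon × 0.0416667° lat. NE corner is SW corner plus one full cell.
latitude -80.9583, longitude 1.6667.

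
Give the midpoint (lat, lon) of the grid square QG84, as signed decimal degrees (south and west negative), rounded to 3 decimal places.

-25.500, 157.000

Field Q=16, G=6: +16·20° lon, +6·10° lat → SW at lon 140°, lat -30°.
Square 8, 4: +8·2° lon, +4·1° lat → SW at lon 156°, lat -26°.
Cell spans 2° lon × 1° lat. Centre is SW corner plus half of each.
latitude -25.500, longitude 157.000.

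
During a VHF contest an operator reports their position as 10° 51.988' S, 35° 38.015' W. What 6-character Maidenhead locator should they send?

HH29ed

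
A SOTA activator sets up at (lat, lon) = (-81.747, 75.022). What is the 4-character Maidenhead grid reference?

Offset from 180°W / 90°S: lon 255.02°, lat 8.25°.
Field: 255.02/20 → 12 → M, 8.25/10 → 0 → A; chars MA.
Square: 15.02/2 → 7, 8.25/1 → 8; chars 78.

MA78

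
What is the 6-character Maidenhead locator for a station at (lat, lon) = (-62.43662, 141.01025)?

QC07mn

Shift to the Maidenhead origin (180°W, 90°S): lon 321.0103, lat 27.5634.
Field: lon ⌊321.0103/20⌋ = 16 → Q; lat ⌊27.5634/10⌋ = 2 → C.
Square: lon ⌊1.0103/2⌋ = 0; lat ⌊7.5634/1⌋ = 7.
Subsquare: lon ⌊1.0103/0.0833333⌋ = 12 → m; lat ⌊0.5634/0.0416667⌋ = 13 → n.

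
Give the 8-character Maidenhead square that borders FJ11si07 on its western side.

Longitude extended square 0; −1 → -1, wraps to 9, carry into subsquare.
Longitude subsquare s = 18; −1 → 17 = r.
The latitude characters are unchanged.

FJ11ri97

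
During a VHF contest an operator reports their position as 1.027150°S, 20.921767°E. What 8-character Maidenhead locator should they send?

Shift to the Maidenhead origin (180°W, 90°S): lon 200.92177, lat 88.97285.
Field: lon ⌊200.92177/20⌋ = 10 → K; lat ⌊88.97285/10⌋ = 8 → I.
Square: lon ⌊0.92177/2⌋ = 0; lat ⌊8.97285/1⌋ = 8.
Subsquare: lon ⌊0.92177/0.0833333⌋ = 11 → l; lat ⌊0.97285/0.0416667⌋ = 23 → x.
Extended square: lon ⌊0.00510/0.00833333⌋ = 0; lat ⌊0.01452/0.00416667⌋ = 3.

KI08lx03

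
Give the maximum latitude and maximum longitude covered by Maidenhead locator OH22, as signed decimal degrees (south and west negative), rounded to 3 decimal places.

-17.000, 106.000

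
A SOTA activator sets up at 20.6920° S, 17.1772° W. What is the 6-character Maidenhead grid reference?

IG19jh

Shift to the Maidenhead origin (180°W, 90°S): lon 162.8228, lat 69.3080.
Field: 162.8228/20 → 8 → I, 69.3080/10 → 6 → G; chars IG.
Square: 2.8228/2 → 1, 9.3080/1 → 9; chars 19.
Subsquare: 0.8228/0.0833333 → 9 → j, 0.3080/0.0416667 → 7 → h; chars jh.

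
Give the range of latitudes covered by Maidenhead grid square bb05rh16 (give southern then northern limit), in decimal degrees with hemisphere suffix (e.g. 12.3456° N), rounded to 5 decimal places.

Field B=1, B=1: +1·20° lon, +1·10° lat → SW at lon -160°, lat -80°.
Square 0, 5: +0·2° lon, +5·1° lat → SW at lon -160°, lat -75°.
Subsquare r=17, h=7: +17·0.0833333° lon, +7·0.0416667° lat → SW at lon -158.583°, lat -74.7083°.
Extended square 1, 6: +1·0.00833333° lon, +6·0.00416667° lat → SW at lon -158.575°, lat -74.6833°.
Cell spans 0.00833333° lon × 0.00416667° lat.
south 74.68333° S, north 74.67917° S.

74.68333° S, 74.67917° S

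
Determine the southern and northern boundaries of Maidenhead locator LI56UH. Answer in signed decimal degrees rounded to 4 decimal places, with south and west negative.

-3.7083, -3.6667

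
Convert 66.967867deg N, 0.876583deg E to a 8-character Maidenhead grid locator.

JP06kx52

Offset from 180°W / 90°S: lon 180.87658°, lat 156.96787°.
Field (20°×10°, letters A–R): lon ⌊180.87658/20⌋ = 9 → J; lat ⌊156.96787/10⌋ = 15 → P.
Square (2°×1°, digits 0–9): lon ⌊0.87658/2⌋ = 0; lat ⌊6.96787/1⌋ = 6.
Subsquare (5′×2.5′, letters a–x): lon ⌊0.87658/0.0833333⌋ = 10 → k; lat ⌊0.96787/0.0416667⌋ = 23 → x.
Extended square (30″×15″, digits 0–9): lon ⌊0.04325/0.00833333⌋ = 5; lat ⌊0.00953/0.00416667⌋ = 2.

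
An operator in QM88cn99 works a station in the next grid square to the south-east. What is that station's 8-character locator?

Longitude extended square 9; +1 → 10, wraps to 0, carry into subsquare.
Longitude subsquare c = 2; +1 → 3 = d.
Latitude extended square 9; −1 → 8.

QM88dn08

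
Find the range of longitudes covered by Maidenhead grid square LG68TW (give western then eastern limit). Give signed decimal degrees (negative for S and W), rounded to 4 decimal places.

53.5833, 53.6667

Field L=11, G=6: +11·20° lon, +6·10° lat → SW at lon 40°, lat -30°.
Square 6, 8: +6·2° lon, +8·1° lat → SW at lon 52°, lat -22°.
Subsquare t=19, w=22: +19·0.0833333° lon, +22·0.0416667° lat → SW at lon 53.5833°, lat -21.0833°.
Cell spans 0.0833333° lon × 0.0416667° lat.
west 53.5833, east 53.6667.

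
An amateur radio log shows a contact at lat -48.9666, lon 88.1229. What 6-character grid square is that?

Add 180° to longitude and 90° to latitude: 268.1229, 41.0334.
Field: lon ⌊268.1229/20⌋ = 13 → N; lat ⌊41.0334/10⌋ = 4 → E.
Square: lon ⌊8.1229/2⌋ = 4; lat ⌊1.0334/1⌋ = 1.
Subsquare: lon ⌊0.1229/0.0833333⌋ = 1 → b; lat ⌊0.0334/0.0416667⌋ = 0 → a.

NE41ba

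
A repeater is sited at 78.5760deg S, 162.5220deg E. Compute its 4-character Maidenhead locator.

RB11

Shift to the Maidenhead origin (180°W, 90°S): lon 342.52, lat 11.42.
Field: lon ⌊342.52/20⌋ = 17 → R; lat ⌊11.42/10⌋ = 1 → B.
Square: lon ⌊2.52/2⌋ = 1; lat ⌊1.42/1⌋ = 1.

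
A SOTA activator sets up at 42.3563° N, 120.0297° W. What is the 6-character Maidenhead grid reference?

CN92xi

Offset from 180°W / 90°S: lon 59.9703°, lat 132.3563°.
Field: lon ⌊59.9703/20⌋ = 2 → C; lat ⌊132.3563/10⌋ = 13 → N.
Square: lon ⌊19.9703/2⌋ = 9; lat ⌊2.3563/1⌋ = 2.
Subsquare: lon ⌊1.9703/0.0833333⌋ = 23 → x; lat ⌊0.3563/0.0416667⌋ = 8 → i.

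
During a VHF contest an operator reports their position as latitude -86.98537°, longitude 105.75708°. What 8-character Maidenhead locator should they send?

OA23va03

Add 180° to longitude and 90° to latitude: 285.75708, 3.01463.
Field: lon ⌊285.75708/20⌋ = 14 → O; lat ⌊3.01463/10⌋ = 0 → A.
Square: lon ⌊5.75708/2⌋ = 2; lat ⌊3.01463/1⌋ = 3.
Subsquare: lon ⌊1.75708/0.0833333⌋ = 21 → v; lat ⌊0.01463/0.0416667⌋ = 0 → a.
Extended square: lon ⌊0.00708/0.00833333⌋ = 0; lat ⌊0.01463/0.00416667⌋ = 3.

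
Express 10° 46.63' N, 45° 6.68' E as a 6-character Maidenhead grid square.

Add 180° to longitude and 90° to latitude: 225.1113, 100.7772.
Field: 225.1113/20 → 11 → L, 100.7772/10 → 10 → K; chars LK.
Square: 5.1113/2 → 2, 0.7772/1 → 0; chars 20.
Subsquare: 1.1113/0.0833333 → 13 → n, 0.7772/0.0416667 → 18 → s; chars ns.

LK20ns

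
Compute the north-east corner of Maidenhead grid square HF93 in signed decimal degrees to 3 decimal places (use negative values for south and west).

-36.000, -20.000

Field H=7, F=5: +7·20° lon, +5·10° lat → SW at lon -40°, lat -40°.
Square 9, 3: +9·2° lon, +3·1° lat → SW at lon -22°, lat -37°.
Cell spans 2° lon × 1° lat. NE corner is SW corner plus one full cell.
latitude -36.000, longitude -20.000.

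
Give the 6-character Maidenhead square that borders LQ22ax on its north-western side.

Longitude subsquare a = 0; −1 → -1, wraps to 23 = x, carry into square.
Longitude square 2; −1 → 1.
Latitude subsquare x = 23; +1 → 24, wraps to 0 = a, carry into square.
Latitude square 2; +1 → 3.

LQ13xa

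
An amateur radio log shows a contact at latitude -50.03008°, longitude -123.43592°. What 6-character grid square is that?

CD89gx

Offset from 180°W / 90°S: lon 56.5641°, lat 39.9699°.
Field: 56.5641/20 → 2 → C, 39.9699/10 → 3 → D; chars CD.
Square: 16.5641/2 → 8, 9.9699/1 → 9; chars 89.
Subsquare: 0.5641/0.0833333 → 6 → g, 0.9699/0.0416667 → 23 → x; chars gx.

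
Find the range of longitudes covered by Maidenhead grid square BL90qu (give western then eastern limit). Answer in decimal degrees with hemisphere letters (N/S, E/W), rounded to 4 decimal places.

Field B=1, L=11: +1·20° lon, +11·10° lat → SW at lon -160°, lat 20°.
Square 9, 0: +9·2° lon, +0·1° lat → SW at lon -142°, lat 20°.
Subsquare q=16, u=20: +16·0.0833333° lon, +20·0.0416667° lat → SW at lon -140.667°, lat 20.8333°.
Cell spans 0.0833333° lon × 0.0416667° lat.
west 140.6667° W, east 140.5833° W.

140.6667° W, 140.5833° W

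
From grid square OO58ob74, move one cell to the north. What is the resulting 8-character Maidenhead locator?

Latitude extended square 4; +1 → 5.
The longitude characters are unchanged.

OO58ob75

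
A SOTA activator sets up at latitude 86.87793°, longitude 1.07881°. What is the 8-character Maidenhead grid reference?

JR06mv90

Shift to the Maidenhead origin (180°W, 90°S): lon 181.07881, lat 176.87793.
Field (20°×10°, letters A–R): 181.07881/20 → 9 → J, 176.87793/10 → 17 → R; chars JR.
Square (2°×1°, digits 0–9): 1.07881/2 → 0, 6.87793/1 → 6; chars 06.
Subsquare (5′×2.5′, letters a–x): 1.07881/0.0833333 → 12 → m, 0.87793/0.0416667 → 21 → v; chars mv.
Extended square (30″×15″, digits 0–9): 0.07881/0.00833333 → 9, 0.00293/0.00416667 → 0; chars 90.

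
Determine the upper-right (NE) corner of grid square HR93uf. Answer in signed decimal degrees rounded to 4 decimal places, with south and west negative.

83.2500, -20.2500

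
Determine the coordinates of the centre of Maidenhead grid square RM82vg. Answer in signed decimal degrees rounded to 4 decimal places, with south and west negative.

32.2708, 177.7917

Field R=17, M=12: +17·20° lon, +12·10° lat → SW at lon 160°, lat 30°.
Square 8, 2: +8·2° lon, +2·1° lat → SW at lon 176°, lat 32°.
Subsquare v=21, g=6: +21·0.0833333° lon, +6·0.0416667° lat → SW at lon 177.75°, lat 32.25°.
Cell spans 0.0833333° lon × 0.0416667° lat. Centre is SW corner plus half of each.
latitude 32.2708, longitude 177.7917.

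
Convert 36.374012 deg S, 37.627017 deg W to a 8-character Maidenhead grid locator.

Add 180° to longitude and 90° to latitude: 142.37298, 53.62599.
Field: lon ⌊142.37298/20⌋ = 7 → H; lat ⌊53.62599/10⌋ = 5 → F.
Square: lon ⌊2.37298/2⌋ = 1; lat ⌊3.62599/1⌋ = 3.
Subsquare: lon ⌊0.37298/0.0833333⌋ = 4 → e; lat ⌊0.62599/0.0416667⌋ = 15 → p.
Extended square: lon ⌊0.03965/0.00833333⌋ = 4; lat ⌊0.00099/0.00416667⌋ = 0.

HF13ep40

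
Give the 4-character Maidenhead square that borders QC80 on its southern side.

QB89

Latitude square 0; −1 → -1, wraps to 9, carry into field.
Latitude field C = 2; −1 → 1 = B.
The longitude characters are unchanged.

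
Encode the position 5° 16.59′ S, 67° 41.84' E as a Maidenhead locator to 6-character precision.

Shift to the Maidenhead origin (180°W, 90°S): lon 247.6973, lat 84.7235.
Field: lon ⌊247.6973/20⌋ = 12 → M; lat ⌊84.7235/10⌋ = 8 → I.
Square: lon ⌊7.6973/2⌋ = 3; lat ⌊4.7235/1⌋ = 4.
Subsquare: lon ⌊1.6973/0.0833333⌋ = 20 → u; lat ⌊0.7235/0.0416667⌋ = 17 → r.

MI34ur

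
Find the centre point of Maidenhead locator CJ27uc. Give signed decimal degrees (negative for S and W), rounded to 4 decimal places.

7.1042, -134.2917

Field C=2, J=9: +2·20° lon, +9·10° lat → SW at lon -140°, lat 0°.
Square 2, 7: +2·2° lon, +7·1° lat → SW at lon -136°, lat 7°.
Subsquare u=20, c=2: +20·0.0833333° lon, +2·0.0416667° lat → SW at lon -134.333°, lat 7.08333°.
Cell spans 0.0833333° lon × 0.0416667° lat. Centre is SW corner plus half of each.
latitude 7.1042, longitude -134.2917.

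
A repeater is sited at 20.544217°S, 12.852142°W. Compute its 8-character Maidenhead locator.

IG39nk79

Shift to the Maidenhead origin (180°W, 90°S): lon 167.14786, lat 69.45578.
Field: 167.14786/20 → 8 → I, 69.45578/10 → 6 → G; chars IG.
Square: 7.14786/2 → 3, 9.45578/1 → 9; chars 39.
Subsquare: 1.14786/0.0833333 → 13 → n, 0.45578/0.0416667 → 10 → k; chars nk.
Extended square: 0.06452/0.00833333 → 7, 0.03912/0.00416667 → 9; chars 79.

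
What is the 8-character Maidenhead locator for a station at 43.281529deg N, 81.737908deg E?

NN03ug87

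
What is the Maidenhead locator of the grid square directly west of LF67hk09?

LF67gk99

Longitude extended square 0; −1 → -1, wraps to 9, carry into subsquare.
Longitude subsquare h = 7; −1 → 6 = g.
The latitude characters are unchanged.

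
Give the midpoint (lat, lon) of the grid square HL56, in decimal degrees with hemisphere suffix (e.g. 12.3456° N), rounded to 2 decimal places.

26.50° N, 29.00° W

Field H=7, L=11: +7·20° lon, +11·10° lat → SW at lon -40°, lat 20°.
Square 5, 6: +5·2° lon, +6·1° lat → SW at lon -30°, lat 26°.
Cell spans 2° lon × 1° lat. Centre is SW corner plus half of each.
latitude 26.50° N, longitude 29.00° W.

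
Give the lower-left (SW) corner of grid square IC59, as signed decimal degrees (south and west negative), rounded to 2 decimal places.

-61.00, -10.00

Field I=8, C=2: +8·20° lon, +2·10° lat → SW at lon -20°, lat -70°.
Square 5, 9: +5·2° lon, +9·1° lat → SW at lon -10°, lat -61°.
latitude -61.00, longitude -10.00.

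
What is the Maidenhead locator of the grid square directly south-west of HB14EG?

HB14df

Longitude subsquare e = 4; −1 → 3 = d.
Latitude subsquare g = 6; −1 → 5 = f.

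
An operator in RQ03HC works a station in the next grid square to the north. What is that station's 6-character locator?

RQ03hd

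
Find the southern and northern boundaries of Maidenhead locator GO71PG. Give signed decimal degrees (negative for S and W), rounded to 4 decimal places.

51.2500, 51.2917

Field G=6, O=14: +6·20° lon, +14·10° lat → SW at lon -60°, lat 50°.
Square 7, 1: +7·2° lon, +1·1° lat → SW at lon -46°, lat 51°.
Subsquare p=15, g=6: +15·0.0833333° lon, +6·0.0416667° lat → SW at lon -44.75°, lat 51.25°.
Cell spans 0.0833333° lon × 0.0416667° lat.
south 51.2500, north 51.2917.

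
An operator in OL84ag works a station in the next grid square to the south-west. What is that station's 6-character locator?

Longitude subsquare a = 0; −1 → -1, wraps to 23 = x, carry into square.
Longitude square 8; −1 → 7.
Latitude subsquare g = 6; −1 → 5 = f.

OL74xf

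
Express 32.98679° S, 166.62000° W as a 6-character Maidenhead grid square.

AF67qa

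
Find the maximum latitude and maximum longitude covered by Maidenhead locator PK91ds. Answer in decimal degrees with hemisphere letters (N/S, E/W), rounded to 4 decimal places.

11.7917° N, 138.3333° E

Field P=15, K=10: +15·20° lon, +10·10° lat → SW at lon 120°, lat 10°.
Square 9, 1: +9·2° lon, +1·1° lat → SW at lon 138°, lat 11°.
Subsquare d=3, s=18: +3·0.0833333° lon, +18·0.0416667° lat → SW at lon 138.25°, lat 11.75°.
Cell spans 0.0833333° lon × 0.0416667° lat. NE corner is SW corner plus one full cell.
latitude 11.7917° N, longitude 138.3333° E.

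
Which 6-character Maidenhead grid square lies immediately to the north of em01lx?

EM02la

Latitude subsquare x = 23; +1 → 24, wraps to 0 = a, carry into square.
Latitude square 1; +1 → 2.
The longitude characters are unchanged.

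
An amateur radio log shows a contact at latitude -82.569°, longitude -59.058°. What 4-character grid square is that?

Shift to the Maidenhead origin (180°W, 90°S): lon 120.94, lat 7.43.
Field: 120.94/20 → 6 → G, 7.43/10 → 0 → A; chars GA.
Square: 0.94/2 → 0, 7.43/1 → 7; chars 07.

GA07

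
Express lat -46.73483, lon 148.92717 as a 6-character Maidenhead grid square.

QE43lg

Shift to the Maidenhead origin (180°W, 90°S): lon 328.9272, lat 43.2652.
Field (20°×10°, letters A–R): lon ⌊328.9272/20⌋ = 16 → Q; lat ⌊43.2652/10⌋ = 4 → E.
Square (2°×1°, digits 0–9): lon ⌊8.9272/2⌋ = 4; lat ⌊3.2652/1⌋ = 3.
Subsquare (5′×2.5′, letters a–x): lon ⌊0.9272/0.0833333⌋ = 11 → l; lat ⌊0.2652/0.0416667⌋ = 6 → g.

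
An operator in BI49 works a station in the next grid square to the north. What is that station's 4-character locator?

BJ40

Latitude square 9; +1 → 10, wraps to 0, carry into field.
Latitude field I = 8; +1 → 9 = J.
The longitude characters are unchanged.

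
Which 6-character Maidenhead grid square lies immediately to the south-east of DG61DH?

DG61eg

Longitude subsquare d = 3; +1 → 4 = e.
Latitude subsquare h = 7; −1 → 6 = g.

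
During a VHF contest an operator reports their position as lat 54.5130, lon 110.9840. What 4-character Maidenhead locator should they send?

Add 180° to longitude and 90° to latitude: 290.98, 144.51.
Field: lon ⌊290.98/20⌋ = 14 → O; lat ⌊144.51/10⌋ = 14 → O.
Square: lon ⌊10.98/2⌋ = 5; lat ⌊4.51/1⌋ = 4.

OO54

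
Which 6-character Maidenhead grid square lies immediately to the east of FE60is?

FE60js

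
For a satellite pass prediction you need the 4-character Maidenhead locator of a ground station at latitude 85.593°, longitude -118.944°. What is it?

Shift to the Maidenhead origin (180°W, 90°S): lon 61.06, lat 175.59.
Field: lon ⌊61.06/20⌋ = 3 → D; lat ⌊175.59/10⌋ = 17 → R.
Square: lon ⌊1.06/2⌋ = 0; lat ⌊5.59/1⌋ = 5.

DR05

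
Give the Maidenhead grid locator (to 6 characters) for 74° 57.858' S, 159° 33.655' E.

QB95sa

Add 180° to longitude and 90° to latitude: 339.5609, 15.0357.
Field (20°×10°, letters A–R): lon ⌊339.5609/20⌋ = 16 → Q; lat ⌊15.0357/10⌋ = 1 → B.
Square (2°×1°, digits 0–9): lon ⌊19.5609/2⌋ = 9; lat ⌊5.0357/1⌋ = 5.
Subsquare (5′×2.5′, letters a–x): lon ⌊1.5609/0.0833333⌋ = 18 → s; lat ⌊0.0357/0.0416667⌋ = 0 → a.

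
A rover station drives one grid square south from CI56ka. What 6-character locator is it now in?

Latitude subsquare a = 0; −1 → -1, wraps to 23 = x, carry into square.
Latitude square 6; −1 → 5.
The longitude characters are unchanged.

CI55kx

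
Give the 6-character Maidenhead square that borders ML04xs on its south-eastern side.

Longitude subsquare x = 23; +1 → 24, wraps to 0 = a, carry into square.
Longitude square 0; +1 → 1.
Latitude subsquare s = 18; −1 → 17 = r.

ML14ar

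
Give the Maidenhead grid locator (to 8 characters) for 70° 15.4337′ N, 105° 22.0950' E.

Add 180° to longitude and 90° to latitude: 285.36825, 160.25723.
Field: 285.36825/20 → 14 → O, 160.25723/10 → 16 → Q; chars OQ.
Square: 5.36825/2 → 2, 0.25723/1 → 0; chars 20.
Subsquare: 1.36825/0.0833333 → 16 → q, 0.25723/0.0416667 → 6 → g; chars qg.
Extended square: 0.03492/0.00833333 → 4, 0.00723/0.00416667 → 1; chars 41.

OQ20qg41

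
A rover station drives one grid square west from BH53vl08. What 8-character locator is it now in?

BH53ul98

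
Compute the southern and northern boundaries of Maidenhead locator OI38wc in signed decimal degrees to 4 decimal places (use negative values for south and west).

Field O=14, I=8: +14·20° lon, +8·10° lat → SW at lon 100°, lat -10°.
Square 3, 8: +3·2° lon, +8·1° lat → SW at lon 106°, lat -2°.
Subsquare w=22, c=2: +22·0.0833333° lon, +2·0.0416667° lat → SW at lon 107.833°, lat -1.91667°.
Cell spans 0.0833333° lon × 0.0416667° lat.
south -1.9167, north -1.8750.

-1.9167, -1.8750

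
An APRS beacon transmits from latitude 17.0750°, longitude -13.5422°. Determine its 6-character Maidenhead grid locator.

IK37fb

Add 180° to longitude and 90° to latitude: 166.4578, 107.0750.
Field: lon ⌊166.4578/20⌋ = 8 → I; lat ⌊107.0750/10⌋ = 10 → K.
Square: lon ⌊6.4578/2⌋ = 3; lat ⌊7.0750/1⌋ = 7.
Subsquare: lon ⌊0.4578/0.0833333⌋ = 5 → f; lat ⌊0.0750/0.0416667⌋ = 1 → b.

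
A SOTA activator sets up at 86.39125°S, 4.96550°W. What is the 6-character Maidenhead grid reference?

IA73mo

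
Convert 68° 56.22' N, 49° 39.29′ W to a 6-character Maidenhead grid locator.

GP58ew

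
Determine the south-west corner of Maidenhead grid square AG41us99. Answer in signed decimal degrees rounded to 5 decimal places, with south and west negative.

Field A=0, G=6: +0·20° lon, +6·10° lat → SW at lon -180°, lat -30°.
Square 4, 1: +4·2° lon, +1·1° lat → SW at lon -172°, lat -29°.
Subsquare u=20, s=18: +20·0.0833333° lon, +18·0.0416667° lat → SW at lon -170.333°, lat -28.25°.
Extended square 9, 9: +9·0.00833333° lon, +9·0.00416667° lat → SW at lon -170.258°, lat -28.2125°.
latitude -28.21250, longitude -170.25833.

-28.21250, -170.25833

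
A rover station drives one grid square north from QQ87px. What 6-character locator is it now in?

QQ88pa

Latitude subsquare x = 23; +1 → 24, wraps to 0 = a, carry into square.
Latitude square 7; +1 → 8.
The longitude characters are unchanged.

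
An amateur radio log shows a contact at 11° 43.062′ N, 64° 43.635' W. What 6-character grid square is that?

Add 180° to longitude and 90° to latitude: 115.2728, 101.7177.
Field: 115.2728/20 → 5 → F, 101.7177/10 → 10 → K; chars FK.
Square: 15.2728/2 → 7, 1.7177/1 → 1; chars 71.
Subsquare: 1.2728/0.0833333 → 15 → p, 0.7177/0.0416667 → 17 → r; chars pr.

FK71pr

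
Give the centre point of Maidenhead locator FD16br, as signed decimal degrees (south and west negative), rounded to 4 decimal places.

Field F=5, D=3: +5·20° lon, +3·10° lat → SW at lon -80°, lat -60°.
Square 1, 6: +1·2° lon, +6·1° lat → SW at lon -78°, lat -54°.
Subsquare b=1, r=17: +1·0.0833333° lon, +17·0.0416667° lat → SW at lon -77.9167°, lat -53.2917°.
Cell spans 0.0833333° lon × 0.0416667° lat. Centre is SW corner plus half of each.
latitude -53.2708, longitude -77.8750.

-53.2708, -77.8750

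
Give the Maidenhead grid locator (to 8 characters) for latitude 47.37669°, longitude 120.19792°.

PN07cj30

Shift to the Maidenhead origin (180°W, 90°S): lon 300.19792, lat 137.37669.
Field: lon ⌊300.19792/20⌋ = 15 → P; lat ⌊137.37669/10⌋ = 13 → N.
Square: lon ⌊0.19792/2⌋ = 0; lat ⌊7.37669/1⌋ = 7.
Subsquare: lon ⌊0.19792/0.0833333⌋ = 2 → c; lat ⌊0.37669/0.0416667⌋ = 9 → j.
Extended square: lon ⌊0.03125/0.00833333⌋ = 3; lat ⌊0.00169/0.00416667⌋ = 0.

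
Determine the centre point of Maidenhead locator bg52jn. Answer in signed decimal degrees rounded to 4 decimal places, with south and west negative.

-27.4375, -149.2083

Field B=1, G=6: +1·20° lon, +6·10° lat → SW at lon -160°, lat -30°.
Square 5, 2: +5·2° lon, +2·1° lat → SW at lon -150°, lat -28°.
Subsquare j=9, n=13: +9·0.0833333° lon, +13·0.0416667° lat → SW at lon -149.25°, lat -27.4583°.
Cell spans 0.0833333° lon × 0.0416667° lat. Centre is SW corner plus half of each.
latitude -27.4375, longitude -149.2083.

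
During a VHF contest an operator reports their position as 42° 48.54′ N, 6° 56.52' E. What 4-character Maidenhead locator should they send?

Offset from 180°W / 90°S: lon 186.94°, lat 132.81°.
Field: 186.94/20 → 9 → J, 132.81/10 → 13 → N; chars JN.
Square: 6.94/2 → 3, 2.81/1 → 2; chars 32.

JN32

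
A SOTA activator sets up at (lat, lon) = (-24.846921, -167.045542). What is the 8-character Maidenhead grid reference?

AG65ld46

Shift to the Maidenhead origin (180°W, 90°S): lon 12.95446, lat 65.15308.
Field: 12.95446/20 → 0 → A, 65.15308/10 → 6 → G; chars AG.
Square: 12.95446/2 → 6, 5.15308/1 → 5; chars 65.
Subsquare: 0.95446/0.0833333 → 11 → l, 0.15308/0.0416667 → 3 → d; chars ld.
Extended square: 0.03779/0.00833333 → 4, 0.02808/0.00416667 → 6; chars 46.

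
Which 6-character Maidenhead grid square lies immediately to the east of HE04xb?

HE14ab

Longitude subsquare x = 23; +1 → 24, wraps to 0 = a, carry into square.
Longitude square 0; +1 → 1.
The latitude characters are unchanged.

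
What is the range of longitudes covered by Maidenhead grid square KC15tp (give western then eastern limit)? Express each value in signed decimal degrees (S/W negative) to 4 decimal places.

23.5833, 23.6667

Field K=10, C=2: +10·20° lon, +2·10° lat → SW at lon 20°, lat -70°.
Square 1, 5: +1·2° lon, +5·1° lat → SW at lon 22°, lat -65°.
Subsquare t=19, p=15: +19·0.0833333° lon, +15·0.0416667° lat → SW at lon 23.5833°, lat -64.375°.
Cell spans 0.0833333° lon × 0.0416667° lat.
west 23.5833, east 23.6667.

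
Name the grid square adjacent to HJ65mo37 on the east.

Longitude extended square 3; +1 → 4.
The latitude characters are unchanged.

HJ65mo47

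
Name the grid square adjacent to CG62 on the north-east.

CG73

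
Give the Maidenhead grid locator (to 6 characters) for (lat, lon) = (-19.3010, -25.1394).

HH70kq

Offset from 180°W / 90°S: lon 154.8606°, lat 70.6990°.
Field: 154.8606/20 → 7 → H, 70.6990/10 → 7 → H; chars HH.
Square: 14.8606/2 → 7, 0.6990/1 → 0; chars 70.
Subsquare: 0.8606/0.0833333 → 10 → k, 0.6990/0.0416667 → 16 → q; chars kq.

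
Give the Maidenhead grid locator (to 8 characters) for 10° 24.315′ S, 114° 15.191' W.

Offset from 180°W / 90°S: lon 65.74682°, lat 79.59475°.
Field: 65.74682/20 → 3 → D, 79.59475/10 → 7 → H; chars DH.
Square: 5.74682/2 → 2, 9.59475/1 → 9; chars 29.
Subsquare: 1.74682/0.0833333 → 20 → u, 0.59475/0.0416667 → 14 → o; chars uo.
Extended square: 0.08015/0.00833333 → 9, 0.01142/0.00416667 → 2; chars 92.

DH29uo92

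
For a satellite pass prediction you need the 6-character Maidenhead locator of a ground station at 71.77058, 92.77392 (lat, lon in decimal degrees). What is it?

Offset from 180°W / 90°S: lon 272.7739°, lat 161.7706°.
Field (20°×10°, letters A–R): 272.7739/20 → 13 → N, 161.7706/10 → 16 → Q; chars NQ.
Square (2°×1°, digits 0–9): 12.7739/2 → 6, 1.7706/1 → 1; chars 61.
Subsquare (5′×2.5′, letters a–x): 0.7739/0.0833333 → 9 → j, 0.7706/0.0416667 → 18 → s; chars js.

NQ61js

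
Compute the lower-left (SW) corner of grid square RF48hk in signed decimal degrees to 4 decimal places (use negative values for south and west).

-31.5833, 168.5833

Field R=17, F=5: +17·20° lon, +5·10° lat → SW at lon 160°, lat -40°.
Square 4, 8: +4·2° lon, +8·1° lat → SW at lon 168°, lat -32°.
Subsquare h=7, k=10: +7·0.0833333° lon, +10·0.0416667° lat → SW at lon 168.583°, lat -31.5833°.
latitude -31.5833, longitude 168.5833.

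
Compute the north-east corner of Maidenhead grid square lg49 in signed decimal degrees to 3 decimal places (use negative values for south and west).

Field L=11, G=6: +11·20° lon, +6·10° lat → SW at lon 40°, lat -30°.
Square 4, 9: +4·2° lon, +9·1° lat → SW at lon 48°, lat -21°.
Cell spans 2° lon × 1° lat. NE corner is SW corner plus one full cell.
latitude -20.000, longitude 50.000.

-20.000, 50.000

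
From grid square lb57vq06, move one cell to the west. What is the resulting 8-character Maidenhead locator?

LB57uq96

Longitude extended square 0; −1 → -1, wraps to 9, carry into subsquare.
Longitude subsquare v = 21; −1 → 20 = u.
The latitude characters are unchanged.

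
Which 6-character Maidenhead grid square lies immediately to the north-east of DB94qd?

Longitude subsquare q = 16; +1 → 17 = r.
Latitude subsquare d = 3; +1 → 4 = e.

DB94re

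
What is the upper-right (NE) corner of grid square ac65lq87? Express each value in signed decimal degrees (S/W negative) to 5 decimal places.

Field A=0, C=2: +0·20° lon, +2·10° lat → SW at lon -180°, lat -70°.
Square 6, 5: +6·2° lon, +5·1° lat → SW at lon -168°, lat -65°.
Subsquare l=11, q=16: +11·0.0833333° lon, +16·0.0416667° lat → SW at lon -167.083°, lat -64.3333°.
Extended square 8, 7: +8·0.00833333° lon, +7·0.00416667° lat → SW at lon -167.017°, lat -64.3042°.
Cell spans 0.00833333° lon × 0.00416667° lat. NE corner is SW corner plus one full cell.
latitude -64.30000, longitude -167.00833.

-64.30000, -167.00833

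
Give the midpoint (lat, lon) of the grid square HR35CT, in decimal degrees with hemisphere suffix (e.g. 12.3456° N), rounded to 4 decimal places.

Field H=7, R=17: +7·20° lon, +17·10° lat → SW at lon -40°, lat 80°.
Square 3, 5: +3·2° lon, +5·1° lat → SW at lon -34°, lat 85°.
Subsquare c=2, t=19: +2·0.0833333° lon, +19·0.0416667° lat → SW at lon -33.8333°, lat 85.7917°.
Cell spans 0.0833333° lon × 0.0416667° lat. Centre is SW corner plus half of each.
latitude 85.8125° N, longitude 33.7917° W.

85.8125° N, 33.7917° W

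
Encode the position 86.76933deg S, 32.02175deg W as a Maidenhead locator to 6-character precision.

HA33xf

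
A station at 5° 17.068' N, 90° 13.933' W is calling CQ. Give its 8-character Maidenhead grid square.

Shift to the Maidenhead origin (180°W, 90°S): lon 89.76778, lat 95.28447.
Field: lon ⌊89.76778/20⌋ = 4 → E; lat ⌊95.28447/10⌋ = 9 → J.
Square: lon ⌊9.76778/2⌋ = 4; lat ⌊5.28447/1⌋ = 5.
Subsquare: lon ⌊1.76778/0.0833333⌋ = 21 → v; lat ⌊0.28447/0.0416667⌋ = 6 → g.
Extended square: lon ⌊0.01778/0.00833333⌋ = 2; lat ⌊0.03447/0.00416667⌋ = 8.

EJ45vg28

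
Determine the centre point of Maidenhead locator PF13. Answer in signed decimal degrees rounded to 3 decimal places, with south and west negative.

Field P=15, F=5: +15·20° lon, +5·10° lat → SW at lon 120°, lat -40°.
Square 1, 3: +1·2° lon, +3·1° lat → SW at lon 122°, lat -37°.
Cell spans 2° lon × 1° lat. Centre is SW corner plus half of each.
latitude -36.500, longitude 123.000.

-36.500, 123.000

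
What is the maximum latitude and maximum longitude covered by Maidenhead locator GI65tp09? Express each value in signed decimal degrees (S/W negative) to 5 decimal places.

Field G=6, I=8: +6·20° lon, +8·10° lat → SW at lon -60°, lat -10°.
Square 6, 5: +6·2° lon, +5·1° lat → SW at lon -48°, lat -5°.
Subsquare t=19, p=15: +19·0.0833333° lon, +15·0.0416667° lat → SW at lon -46.4167°, lat -4.375°.
Extended square 0, 9: +0·0.00833333° lon, +9·0.00416667° lat → SW at lon -46.4167°, lat -4.3375°.
Cell spans 0.00833333° lon × 0.00416667° lat. NE corner is SW corner plus one full cell.
latitude -4.33333, longitude -46.40833.

-4.33333, -46.40833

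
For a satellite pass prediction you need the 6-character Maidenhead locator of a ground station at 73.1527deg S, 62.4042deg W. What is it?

Shift to the Maidenhead origin (180°W, 90°S): lon 117.5958, lat 16.8473.
Field: lon ⌊117.5958/20⌋ = 5 → F; lat ⌊16.8473/10⌋ = 1 → B.
Square: lon ⌊17.5958/2⌋ = 8; lat ⌊6.8473/1⌋ = 6.
Subsquare: lon ⌊1.5958/0.0833333⌋ = 19 → t; lat ⌊0.8473/0.0416667⌋ = 20 → u.

FB86tu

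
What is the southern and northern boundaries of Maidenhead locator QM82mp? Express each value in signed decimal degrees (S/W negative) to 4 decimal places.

Field Q=16, M=12: +16·20° lon, +12·10° lat → SW at lon 140°, lat 30°.
Square 8, 2: +8·2° lon, +2·1° lat → SW at lon 156°, lat 32°.
Subsquare m=12, p=15: +12·0.0833333° lon, +15·0.0416667° lat → SW at lon 157°, lat 32.625°.
Cell spans 0.0833333° lon × 0.0416667° lat.
south 32.6250, north 32.6667.

32.6250, 32.6667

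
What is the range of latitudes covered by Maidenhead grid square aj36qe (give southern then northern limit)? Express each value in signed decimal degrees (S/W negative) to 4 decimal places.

6.1667, 6.2083

Field A=0, J=9: +0·20° lon, +9·10° lat → SW at lon -180°, lat 0°.
Square 3, 6: +3·2° lon, +6·1° lat → SW at lon -174°, lat 6°.
Subsquare q=16, e=4: +16·0.0833333° lon, +4·0.0416667° lat → SW at lon -172.667°, lat 6.16667°.
Cell spans 0.0833333° lon × 0.0416667° lat.
south 6.1667, north 6.2083.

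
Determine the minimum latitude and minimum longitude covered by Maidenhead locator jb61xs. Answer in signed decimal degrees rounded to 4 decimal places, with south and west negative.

-78.2500, 13.9167

Field J=9, B=1: +9·20° lon, +1·10° lat → SW at lon 0°, lat -80°.
Square 6, 1: +6·2° lon, +1·1° lat → SW at lon 12°, lat -79°.
Subsquare x=23, s=18: +23·0.0833333° lon, +18·0.0416667° lat → SW at lon 13.9167°, lat -78.25°.
latitude -78.2500, longitude 13.9167.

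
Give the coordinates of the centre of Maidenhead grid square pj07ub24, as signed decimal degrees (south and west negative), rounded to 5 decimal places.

Field P=15, J=9: +15·20° lon, +9·10° lat → SW at lon 120°, lat 0°.
Square 0, 7: +0·2° lon, +7·1° lat → SW at lon 120°, lat 7°.
Subsquare u=20, b=1: +20·0.0833333° lon, +1·0.0416667° lat → SW at lon 121.667°, lat 7.04167°.
Extended square 2, 4: +2·0.00833333° lon, +4·0.00416667° lat → SW at lon 121.683°, lat 7.05833°.
Cell spans 0.00833333° lon × 0.00416667° lat. Centre is SW corner plus half of each.
latitude 7.06042, longitude 121.68750.

7.06042, 121.68750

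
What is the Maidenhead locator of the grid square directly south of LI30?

Latitude square 0; −1 → -1, wraps to 9, carry into field.
Latitude field I = 8; −1 → 7 = H.
The longitude characters are unchanged.

LH39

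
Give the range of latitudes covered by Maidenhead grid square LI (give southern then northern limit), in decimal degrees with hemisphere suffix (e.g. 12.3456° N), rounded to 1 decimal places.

10.0° S, 0.0° N

Field L=11, I=8: +11·20° lon, +8·10° lat → SW at lon 40°, lat -10°.
Cell spans 20° lon × 10° lat.
south 10.0° S, north 0.0° N.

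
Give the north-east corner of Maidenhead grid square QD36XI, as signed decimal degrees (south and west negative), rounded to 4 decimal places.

-53.6250, 148.0000

Field Q=16, D=3: +16·20° lon, +3·10° lat → SW at lon 140°, lat -60°.
Square 3, 6: +3·2° lon, +6·1° lat → SW at lon 146°, lat -54°.
Subsquare x=23, i=8: +23·0.0833333° lon, +8·0.0416667° lat → SW at lon 147.917°, lat -53.6667°.
Cell spans 0.0833333° lon × 0.0416667° lat. NE corner is SW corner plus one full cell.
latitude -53.6250, longitude 148.0000.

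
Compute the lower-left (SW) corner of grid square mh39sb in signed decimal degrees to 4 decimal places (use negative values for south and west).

-10.9583, 67.5000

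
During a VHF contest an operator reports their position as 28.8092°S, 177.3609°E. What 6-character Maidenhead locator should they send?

Offset from 180°W / 90°S: lon 357.3609°, lat 61.1908°.
Field: lon ⌊357.3609/20⌋ = 17 → R; lat ⌊61.1908/10⌋ = 6 → G.
Square: lon ⌊17.3609/2⌋ = 8; lat ⌊1.1908/1⌋ = 1.
Subsquare: lon ⌊1.3609/0.0833333⌋ = 16 → q; lat ⌊0.1908/0.0416667⌋ = 4 → e.

RG81qe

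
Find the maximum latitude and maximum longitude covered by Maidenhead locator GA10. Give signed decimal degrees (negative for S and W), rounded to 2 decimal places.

Field G=6, A=0: +6·20° lon, +0·10° lat → SW at lon -60°, lat -90°.
Square 1, 0: +1·2° lon, +0·1° lat → SW at lon -58°, lat -90°.
Cell spans 2° lon × 1° lat. NE corner is SW corner plus one full cell.
latitude -89.00, longitude -56.00.

-89.00, -56.00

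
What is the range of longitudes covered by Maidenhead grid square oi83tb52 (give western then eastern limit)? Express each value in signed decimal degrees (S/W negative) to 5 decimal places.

117.62500, 117.63333

Field O=14, I=8: +14·20° lon, +8·10° lat → SW at lon 100°, lat -10°.
Square 8, 3: +8·2° lon, +3·1° lat → SW at lon 116°, lat -7°.
Subsquare t=19, b=1: +19·0.0833333° lon, +1·0.0416667° lat → SW at lon 117.583°, lat -6.95833°.
Extended square 5, 2: +5·0.00833333° lon, +2·0.00416667° lat → SW at lon 117.625°, lat -6.95°.
Cell spans 0.00833333° lon × 0.00416667° lat.
west 117.62500, east 117.63333.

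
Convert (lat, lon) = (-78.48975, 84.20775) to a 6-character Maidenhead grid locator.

NB21cm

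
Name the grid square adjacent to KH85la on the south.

Latitude subsquare a = 0; −1 → -1, wraps to 23 = x, carry into square.
Latitude square 5; −1 → 4.
The longitude characters are unchanged.

KH84lx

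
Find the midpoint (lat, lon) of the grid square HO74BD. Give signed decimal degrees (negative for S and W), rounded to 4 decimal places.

54.1458, -25.8750

Field H=7, O=14: +7·20° lon, +14·10° lat → SW at lon -40°, lat 50°.
Square 7, 4: +7·2° lon, +4·1° lat → SW at lon -26°, lat 54°.
Subsquare b=1, d=3: +1·0.0833333° lon, +3·0.0416667° lat → SW at lon -25.9167°, lat 54.125°.
Cell spans 0.0833333° lon × 0.0416667° lat. Centre is SW corner plus half of each.
latitude 54.1458, longitude -25.8750.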